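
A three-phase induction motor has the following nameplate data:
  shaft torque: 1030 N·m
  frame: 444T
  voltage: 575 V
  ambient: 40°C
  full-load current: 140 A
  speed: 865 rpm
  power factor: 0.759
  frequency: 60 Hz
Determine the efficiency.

ω = 2π × 865/60 = 90.58 rad/s; P_out = τω = 1030 × 90.58 = 93297 W
P_in = √3·V_L·I_L·cosφ = 1.732 × 575 × 140 × 0.759 = 105824 W
η = P_out / P_in = 93297 / 105824 = 0.882 = 88.2%

88.2 %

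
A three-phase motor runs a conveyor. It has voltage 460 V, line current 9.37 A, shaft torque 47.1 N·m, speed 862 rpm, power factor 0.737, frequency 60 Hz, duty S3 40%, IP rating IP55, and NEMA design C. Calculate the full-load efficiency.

77.3 %

ω = 2π × 862/60 = 90.27 rad/s; P_out = τω = 47.1 × 90.27 = 4252 W
P_in = √3·V_L·I_L·cosφ = 1.732 × 460 × 9.37 × 0.737 = 5502 W
η = P_out / P_in = 4252 / 5502 = 0.773 = 77.3%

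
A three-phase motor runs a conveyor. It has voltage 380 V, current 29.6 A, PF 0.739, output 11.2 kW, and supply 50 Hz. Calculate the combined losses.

P_in = √3·V·I·cosφ = 1.732×380×29.6×0.739 = 14397 W
P_out = 11200 W
Losses = P_in − P_out = 14397 − 11200 = 3197 W

3200 W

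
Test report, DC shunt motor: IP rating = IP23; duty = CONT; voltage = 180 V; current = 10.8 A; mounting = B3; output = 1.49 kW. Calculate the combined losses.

P_in = V·I = 180×10.8 = 1944 W
P_out = 1490 W
Losses = P_in − P_out = 1944 − 1490 = 454 W

454 W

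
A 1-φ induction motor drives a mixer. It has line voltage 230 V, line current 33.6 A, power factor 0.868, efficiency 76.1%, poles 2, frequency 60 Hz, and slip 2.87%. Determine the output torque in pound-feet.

10.3 lb·ft

P_in = V·I·cosφ = 230 × 33.6 × 0.868 = 6708 W
P_out = η·P_in = 0.761 × 6708 = 5105 W
n_s = 120×60/2 = 3600 rpm; n = 3600×(1−0.0287) = 3497 rpm
ω = 2π×3497/60 = 366.2 rad/s
τ = P_out/ω = 5105/366.2 = 13.94 N·m
In lb·ft: 13.94/1.356 = 10.3 lb·ft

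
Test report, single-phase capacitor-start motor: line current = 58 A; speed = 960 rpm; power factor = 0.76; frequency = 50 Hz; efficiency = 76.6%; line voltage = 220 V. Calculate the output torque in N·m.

P_in = V·I·cosφ = 220 × 58 × 0.76 = 9698 W
P_out = η·P_in = 0.766 × 9698 = 7429 W
n = 960 rpm
ω = 2π×960/60 = 100.5 rad/s
τ = P_out/ω = 7429/100.5 = 73.9 N·m

73.9 N·m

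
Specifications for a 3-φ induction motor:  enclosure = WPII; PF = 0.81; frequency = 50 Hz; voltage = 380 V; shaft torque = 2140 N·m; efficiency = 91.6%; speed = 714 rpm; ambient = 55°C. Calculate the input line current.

328 A

ω = 2π×714/60 = 74.77 rad/s; P_out = τω = 2140 × 74.77 = 160008 W
P_in = P_out / η = 160008 / 0.916 = 174681 W
I_L = P_in / (√3·V_L·cosφ) = 174681 / (1.732 × 380 × 0.81) = 328 A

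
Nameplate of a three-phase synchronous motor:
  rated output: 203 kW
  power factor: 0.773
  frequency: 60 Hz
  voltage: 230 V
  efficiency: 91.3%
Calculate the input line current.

722 A

P_out = 203 kW = 203000 W
P_in = P_out / η = 203000 / 0.913 = 222344 W
I_L = P_in / (√3·V_L·cosφ) = 222344 / (1.732 × 230 × 0.773) = 722 A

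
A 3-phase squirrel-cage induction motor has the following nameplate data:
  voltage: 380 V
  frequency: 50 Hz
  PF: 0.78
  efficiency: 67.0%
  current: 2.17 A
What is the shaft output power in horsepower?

1 HP

P_in = √3·V·I·cosφ = 1.732 × 380 × 2.17 × 0.78 = 1114 W
P_out = η·P_in = 0.67 × 1114 = 746 W
= 746/746 = 1 HP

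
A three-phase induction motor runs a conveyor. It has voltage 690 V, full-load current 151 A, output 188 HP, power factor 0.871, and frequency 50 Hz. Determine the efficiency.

P_out = 188 × 746 = 140248 W
P_in = √3·V_L·I_L·cosφ = 1.732 × 690 × 151 × 0.871 = 157178 W
η = P_out / P_in = 140248 / 157178 = 0.892 = 89.2%

89.2 %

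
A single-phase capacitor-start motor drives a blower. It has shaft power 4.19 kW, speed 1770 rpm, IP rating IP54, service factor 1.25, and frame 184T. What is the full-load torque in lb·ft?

ω = 2π × 1770/60 = 185.4 rad/s
τ = P/ω = 4190/185.4 = 22.6 N·m
In lb·ft: 22.6/1.356 = 16.7 lb·ft

16.7 lb·ft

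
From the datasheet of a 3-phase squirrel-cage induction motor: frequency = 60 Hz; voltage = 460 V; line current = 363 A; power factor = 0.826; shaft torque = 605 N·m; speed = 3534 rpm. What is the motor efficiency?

ω = 2π × 3534/60 = 370.1 rad/s; P_out = τω = 605 × 370.1 = 223911 W
P_in = √3·V_L·I_L·cosφ = 1.732 × 460 × 363 × 0.826 = 238887 W
η = P_out / P_in = 223911 / 238887 = 0.937 = 93.7%

93.7 %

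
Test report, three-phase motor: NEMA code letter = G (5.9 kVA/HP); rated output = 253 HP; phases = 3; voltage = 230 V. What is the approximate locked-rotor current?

3750 A

S_LR = 5.9 × 253 = 1492.7 kVA
I_LR = S_LR/(√3·V_L) = 1492700/(1.732×230) = 3750 A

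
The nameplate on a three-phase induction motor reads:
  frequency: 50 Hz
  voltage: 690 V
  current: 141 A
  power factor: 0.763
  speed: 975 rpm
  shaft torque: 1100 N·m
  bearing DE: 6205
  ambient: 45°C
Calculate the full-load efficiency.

87.4 %

ω = 2π × 975/60 = 102.1 rad/s; P_out = τω = 1100 × 102.1 = 112310 W
P_in = √3·V_L·I_L·cosφ = 1.732 × 690 × 141 × 0.763 = 128570 W
η = P_out / P_in = 112310 / 128570 = 0.874 = 87.4%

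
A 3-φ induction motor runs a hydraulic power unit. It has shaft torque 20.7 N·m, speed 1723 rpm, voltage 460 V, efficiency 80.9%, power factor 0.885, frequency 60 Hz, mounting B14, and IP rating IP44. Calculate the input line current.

ω = 2π×1723/60 = 180.4 rad/s; P_out = τω = 20.7 × 180.4 = 3734 W
P_in = P_out / η = 3734 / 0.809 = 4616 W
I_L = P_in / (√3·V_L·cosφ) = 4616 / (1.732 × 460 × 0.885) = 6.55 A

6.55 A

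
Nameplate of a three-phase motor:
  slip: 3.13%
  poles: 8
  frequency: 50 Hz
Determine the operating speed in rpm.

n_s = 120f/p = 120×50/8 = 750 rpm
n = n_s(1 − s) = 750 × (1 − 0.0313) = 727 rpm

727 rpm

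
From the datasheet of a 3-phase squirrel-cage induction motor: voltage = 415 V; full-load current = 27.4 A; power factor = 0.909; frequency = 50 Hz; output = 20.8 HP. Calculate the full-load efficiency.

P_out = 20.8 × 746 = 15517 W
P_in = √3·V_L·I_L·cosφ = 1.732 × 415 × 27.4 × 0.909 = 17902 W
η = P_out / P_in = 15517 / 17902 = 0.867 = 86.7%

86.7 %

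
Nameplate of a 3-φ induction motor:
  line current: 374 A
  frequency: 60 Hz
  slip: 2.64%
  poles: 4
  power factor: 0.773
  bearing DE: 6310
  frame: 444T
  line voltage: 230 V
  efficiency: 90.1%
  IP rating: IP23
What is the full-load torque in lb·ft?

P_in = √3·V·I·cosφ = 1.732 × 230 × 374 × 0.773 = 115167 W
P_out = η·P_in = 0.901 × 115167 = 103765 W
n_s = 120×60/4 = 1800 rpm; n = 1800×(1−0.0264) = 1752 rpm
ω = 2π×1752/60 = 183.5 rad/s
τ = P_out/ω = 103765/183.5 = 565.5 N·m
In lb·ft: 565.5/1.356 = 417 lb·ft

417 lb·ft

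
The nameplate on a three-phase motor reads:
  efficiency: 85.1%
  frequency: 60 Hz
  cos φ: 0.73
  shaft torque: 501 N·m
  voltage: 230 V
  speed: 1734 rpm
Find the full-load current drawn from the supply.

368 A

ω = 2π×1734/60 = 181.6 rad/s; P_out = τω = 501 × 181.6 = 90982 W
P_in = P_out / η = 90982 / 0.851 = 106912 W
I_L = P_in / (√3·V_L·cosφ) = 106912 / (1.732 × 230 × 0.73) = 368 A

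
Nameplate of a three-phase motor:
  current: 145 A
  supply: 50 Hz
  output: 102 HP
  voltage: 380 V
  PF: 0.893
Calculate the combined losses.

9130 W

P_in = √3·V·I·cosφ = 1.732×380×145×0.893 = 85222 W
P_out = 102×746 = 76092 W
Losses = P_in − P_out = 85222 − 76092 = 9130 W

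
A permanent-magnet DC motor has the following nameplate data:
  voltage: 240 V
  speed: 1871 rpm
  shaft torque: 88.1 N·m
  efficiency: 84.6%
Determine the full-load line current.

ω = 2π×1871/60 = 195.9 rad/s; P_out = τω = 88.1 × 195.9 = 17259 W
P_in = P_out / η = 17259 / 0.846 = 20401 W
I = P_in / V = 20401 / 240 = 85 A

85 A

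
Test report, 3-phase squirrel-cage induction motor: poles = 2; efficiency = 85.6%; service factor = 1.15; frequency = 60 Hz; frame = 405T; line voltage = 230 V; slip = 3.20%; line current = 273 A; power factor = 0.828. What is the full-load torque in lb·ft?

156 lb·ft

P_in = √3·V·I·cosφ = 1.732 × 230 × 273 × 0.828 = 90047 W
P_out = η·P_in = 0.856 × 90047 = 77080 W
n_s = 120×60/2 = 3600 rpm; n = 3600×(1−0.032) = 3485 rpm
ω = 2π×3485/60 = 364.9 rad/s
τ = P_out/ω = 77080/364.9 = 211.2 N·m
In lb·ft: 211.2/1.356 = 156 lb·ft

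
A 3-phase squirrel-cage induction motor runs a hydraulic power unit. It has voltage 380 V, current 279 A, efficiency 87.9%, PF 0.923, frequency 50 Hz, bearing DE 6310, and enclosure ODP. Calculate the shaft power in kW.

P_in = √3·V·I·cosφ = 1.732 × 380 × 279 × 0.923 = 169487 W
P_out = η·P_in = 0.879 × 169487 = 148979 W

149 kW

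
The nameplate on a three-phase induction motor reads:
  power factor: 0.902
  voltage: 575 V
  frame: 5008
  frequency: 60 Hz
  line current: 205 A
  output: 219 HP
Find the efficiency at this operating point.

P_out = 219 × 746 = 163374 W
P_in = √3·V_L·I_L·cosφ = 1.732 × 575 × 205 × 0.902 = 184152 W
η = P_out / P_in = 163374 / 184152 = 0.887 = 88.7%

88.7 %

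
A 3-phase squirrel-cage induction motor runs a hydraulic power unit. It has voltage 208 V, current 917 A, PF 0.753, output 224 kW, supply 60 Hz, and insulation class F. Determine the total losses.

P_in = √3·V·I·cosφ = 1.732×208×917×0.753 = 248757 W
P_out = 224000 W
Losses = P_in − P_out = 248757 − 224000 = 24757 W

24800 W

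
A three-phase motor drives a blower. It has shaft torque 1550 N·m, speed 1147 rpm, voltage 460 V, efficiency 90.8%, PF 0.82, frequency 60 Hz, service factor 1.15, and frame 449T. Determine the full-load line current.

314 A

ω = 2π×1147/60 = 120.1 rad/s; P_out = τω = 1550 × 120.1 = 186155 W
P_in = P_out / η = 186155 / 0.908 = 205017 W
I_L = P_in / (√3·V_L·cosφ) = 205017 / (1.732 × 460 × 0.82) = 314 A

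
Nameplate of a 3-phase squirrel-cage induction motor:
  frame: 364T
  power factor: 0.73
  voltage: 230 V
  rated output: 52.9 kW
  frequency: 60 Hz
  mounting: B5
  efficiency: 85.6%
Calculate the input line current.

P_out = 52.9 kW = 52900 W
P_in = P_out / η = 52900 / 0.856 = 61799 W
I_L = P_in / (√3·V_L·cosφ) = 61799 / (1.732 × 230 × 0.73) = 213 A

213 A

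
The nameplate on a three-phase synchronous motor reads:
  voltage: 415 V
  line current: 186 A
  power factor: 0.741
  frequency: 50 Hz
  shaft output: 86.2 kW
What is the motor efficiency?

87.0 %

P_out = 86.2 kW = 86200 W
P_in = √3·V_L·I_L·cosφ = 1.732 × 415 × 186 × 0.741 = 99067 W
η = P_out / P_in = 86200 / 99067 = 0.870 = 87.0%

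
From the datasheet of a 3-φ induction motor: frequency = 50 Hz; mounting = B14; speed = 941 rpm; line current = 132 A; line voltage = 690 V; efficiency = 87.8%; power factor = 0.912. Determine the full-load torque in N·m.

1280 N·m

P_in = √3·V·I·cosφ = 1.732 × 690 × 132 × 0.912 = 143869 W
P_out = η·P_in = 0.878 × 143869 = 126317 W
n = 941 rpm
ω = 2π×941/60 = 98.54 rad/s
τ = P_out/ω = 126317/98.54 = 1280 N·m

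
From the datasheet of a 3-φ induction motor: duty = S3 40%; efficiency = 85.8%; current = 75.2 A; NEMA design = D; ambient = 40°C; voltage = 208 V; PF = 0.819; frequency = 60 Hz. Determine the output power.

P_in = √3·V·I·cosφ = 1.732 × 208 × 75.2 × 0.819 = 22188 W
P_out = η·P_in = 0.858 × 22188 = 19037 W

19 kW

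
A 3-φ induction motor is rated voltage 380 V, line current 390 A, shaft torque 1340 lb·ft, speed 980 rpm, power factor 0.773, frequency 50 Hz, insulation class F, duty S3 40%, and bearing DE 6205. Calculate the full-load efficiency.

94.0 %

τ = 1340 lb·ft × 1.356 = 1817 N·m
ω = 2π × 980/60 = 102.6 rad/s; P_out = τω = 1817 × 102.6 = 186424 W
P_in = √3·V_L·I_L·cosφ = 1.732 × 380 × 390 × 0.773 = 198415 W
η = P_out / P_in = 186424 / 198415 = 0.940 = 94.0%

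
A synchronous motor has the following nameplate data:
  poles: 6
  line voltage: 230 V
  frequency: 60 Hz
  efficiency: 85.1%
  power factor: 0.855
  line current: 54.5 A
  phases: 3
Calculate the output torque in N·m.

P_in = √3·V·I·cosφ = 1.732 × 230 × 54.5 × 0.855 = 18563 W
P_out = η·P_in = 0.851 × 18563 = 15797 W
n = n_s = 120×60/6 = 1200 rpm (synchronous)
ω = 2π×1200/60 = 125.7 rad/s
τ = P_out/ω = 15797/125.7 = 126 N·m

126 N·m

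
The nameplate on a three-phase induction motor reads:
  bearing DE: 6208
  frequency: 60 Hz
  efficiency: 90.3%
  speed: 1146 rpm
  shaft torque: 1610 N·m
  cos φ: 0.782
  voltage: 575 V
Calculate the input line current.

275 A

ω = 2π×1146/60 = 120 rad/s; P_out = τω = 1610 × 120 = 193200 W
P_in = P_out / η = 193200 / 0.903 = 213953 W
I_L = P_in / (√3·V_L·cosφ) = 213953 / (1.732 × 575 × 0.782) = 275 A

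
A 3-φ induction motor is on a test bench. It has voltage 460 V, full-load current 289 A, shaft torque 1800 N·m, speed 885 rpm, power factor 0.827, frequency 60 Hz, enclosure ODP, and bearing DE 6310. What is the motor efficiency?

ω = 2π × 885/60 = 92.68 rad/s; P_out = τω = 1800 × 92.68 = 166824 W
P_in = √3·V_L·I_L·cosφ = 1.732 × 460 × 289 × 0.827 = 190418 W
η = P_out / P_in = 166824 / 190418 = 0.876 = 87.6%

87.6 %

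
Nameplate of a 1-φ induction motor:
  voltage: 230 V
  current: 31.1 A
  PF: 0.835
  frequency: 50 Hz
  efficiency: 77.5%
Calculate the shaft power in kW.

4.63 kW

P_in = V·I·cosφ = 230 × 31.1 × 0.835 = 5973 W
P_out = η·P_in = 0.775 × 5973 = 4629 W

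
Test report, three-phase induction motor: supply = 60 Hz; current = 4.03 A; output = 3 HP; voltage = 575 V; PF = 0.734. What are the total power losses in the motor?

P_in = √3·V·I·cosφ = 1.732×575×4.03×0.734 = 2946 W
P_out = 3×746 = 2238 W
Losses = P_in − P_out = 2946 − 2238 = 708 W

708 W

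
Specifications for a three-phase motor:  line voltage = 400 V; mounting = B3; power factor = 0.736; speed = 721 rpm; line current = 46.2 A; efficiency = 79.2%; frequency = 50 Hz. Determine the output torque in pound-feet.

182 lb·ft

P_in = √3·V·I·cosφ = 1.732 × 400 × 46.2 × 0.736 = 23557 W
P_out = η·P_in = 0.792 × 23557 = 18657 W
n = 721 rpm
ω = 2π×721/60 = 75.5 rad/s
τ = P_out/ω = 18657/75.5 = 247.1 N·m
In lb·ft: 247.1/1.356 = 182 lb·ft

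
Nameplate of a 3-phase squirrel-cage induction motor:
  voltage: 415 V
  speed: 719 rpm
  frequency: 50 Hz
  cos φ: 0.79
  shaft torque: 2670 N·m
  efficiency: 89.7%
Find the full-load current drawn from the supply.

ω = 2π×719/60 = 75.29 rad/s; P_out = τω = 2670 × 75.29 = 201024 W
P_in = P_out / η = 201024 / 0.897 = 224107 W
I_L = P_in / (√3·V_L·cosφ) = 224107 / (1.732 × 415 × 0.79) = 395 A

395 A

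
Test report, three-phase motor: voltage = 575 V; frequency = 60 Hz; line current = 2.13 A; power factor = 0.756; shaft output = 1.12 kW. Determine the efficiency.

69.8 %

P_out = 1.12 kW = 1120 W
P_in = √3·V_L·I_L·cosφ = 1.732 × 575 × 2.13 × 0.756 = 1604 W
η = P_out / P_in = 1120 / 1604 = 0.698 = 69.8%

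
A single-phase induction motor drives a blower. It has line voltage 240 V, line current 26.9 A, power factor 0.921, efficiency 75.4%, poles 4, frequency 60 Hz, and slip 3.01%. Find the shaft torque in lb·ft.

P_in = V·I·cosφ = 240 × 26.9 × 0.921 = 5946 W
P_out = η·P_in = 0.754 × 5946 = 4483 W
n_s = 120×60/4 = 1800 rpm; n = 1800×(1−0.0301) = 1746 rpm
ω = 2π×1746/60 = 182.8 rad/s
τ = P_out/ω = 4483/182.8 = 24.52 N·m
In lb·ft: 24.52/1.356 = 18.1 lb·ft

18.1 lb·ft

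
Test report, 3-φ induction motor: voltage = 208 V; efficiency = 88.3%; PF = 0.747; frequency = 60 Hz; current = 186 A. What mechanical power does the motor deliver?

P_in = √3·V·I·cosφ = 1.732 × 208 × 186 × 0.747 = 50055 W
P_out = η·P_in = 0.883 × 50055 = 44199 W

44.2 kW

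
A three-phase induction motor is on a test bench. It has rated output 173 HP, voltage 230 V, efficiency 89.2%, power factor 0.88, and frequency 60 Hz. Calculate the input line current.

P_out = 173 × 746 = 129058 W
P_in = P_out / η = 129058 / 0.892 = 144684 W
I_L = P_in / (√3·V_L·cosφ) = 144684 / (1.732 × 230 × 0.88) = 413 A

413 A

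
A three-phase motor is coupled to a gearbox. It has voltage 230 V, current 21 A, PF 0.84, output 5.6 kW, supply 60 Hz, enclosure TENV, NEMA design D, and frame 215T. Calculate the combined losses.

P_in = √3·V·I·cosφ = 1.732×230×21×0.84 = 7027 W
P_out = 5600 W
Losses = P_in − P_out = 7027 − 5600 = 1427 W

1.43 kW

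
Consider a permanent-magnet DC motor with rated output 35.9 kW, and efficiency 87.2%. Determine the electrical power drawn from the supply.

41.2 kW

P_out = 35900 W
P_in = P_out/η = 35900/0.872 = 41170 W = 41.2 kW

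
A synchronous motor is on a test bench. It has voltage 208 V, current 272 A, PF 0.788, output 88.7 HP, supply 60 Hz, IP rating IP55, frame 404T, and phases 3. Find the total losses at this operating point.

11000 W

P_in = √3·V·I·cosφ = 1.732×208×272×0.788 = 77216 W
P_out = 88.7×746 = 66170 W
Losses = P_in − P_out = 77216 − 66170 = 11046 W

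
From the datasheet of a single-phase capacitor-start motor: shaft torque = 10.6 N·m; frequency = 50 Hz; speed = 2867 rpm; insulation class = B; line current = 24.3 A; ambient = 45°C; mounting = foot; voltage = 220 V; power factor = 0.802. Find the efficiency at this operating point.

74.2 %

ω = 2π × 2867/60 = 300.2 rad/s; P_out = τω = 10.6 × 300.2 = 3182 W
P_in = V·I·cosφ = 220 × 24.3 × 0.802 = 4287 W
η = P_out / P_in = 3182 / 4287 = 0.742 = 74.2%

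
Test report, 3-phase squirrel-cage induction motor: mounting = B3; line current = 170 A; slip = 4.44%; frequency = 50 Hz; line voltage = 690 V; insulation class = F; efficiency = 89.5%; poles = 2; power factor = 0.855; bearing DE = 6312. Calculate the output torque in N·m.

P_in = √3·V·I·cosφ = 1.732 × 690 × 170 × 0.855 = 173705 W
P_out = η·P_in = 0.895 × 173705 = 155466 W
n_s = 120×50/2 = 3000 rpm; n = 3000×(1−0.0444) = 2867 rpm
ω = 2π×2867/60 = 300.2 rad/s
τ = P_out/ω = 155466/300.2 = 518 N·m

518 N·m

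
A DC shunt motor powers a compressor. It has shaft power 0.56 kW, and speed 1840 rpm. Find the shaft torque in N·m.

ω = 2π × 1840/60 = 192.7 rad/s
τ = P/ω = 560/192.7 = 2.91 N·m

2.91 N·m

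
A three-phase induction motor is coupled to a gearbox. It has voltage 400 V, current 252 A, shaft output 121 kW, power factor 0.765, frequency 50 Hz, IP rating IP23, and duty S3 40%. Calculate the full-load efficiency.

90.6 %

P_out = 121 kW = 121000 W
P_in = √3·V_L·I_L·cosφ = 1.732 × 400 × 252 × 0.765 = 133558 W
η = P_out / P_in = 121000 / 133558 = 0.906 = 90.6%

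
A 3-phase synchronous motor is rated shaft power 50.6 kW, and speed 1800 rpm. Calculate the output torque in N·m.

268 N·m

ω = 2π × 1800/60 = 188.5 rad/s
τ = P/ω = 50600/188.5 = 268 N·m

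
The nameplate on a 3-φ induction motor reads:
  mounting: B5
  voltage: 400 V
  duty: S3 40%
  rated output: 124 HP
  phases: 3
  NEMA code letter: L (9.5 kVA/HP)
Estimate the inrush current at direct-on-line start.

S_LR = 9.5 × 124 = 1178 kVA
I_LR = S_LR/(√3·V_L) = 1178000/(1.732×400) = 1700 A

1700 A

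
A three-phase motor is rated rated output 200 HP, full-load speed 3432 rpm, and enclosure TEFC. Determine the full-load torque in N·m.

P_out = 200 × 746 = 149200 W
ω = 2π × 3432/60 = 359.4 rad/s
τ = P_out/ω = 149200/359.4 = 415 N·m

415 N·m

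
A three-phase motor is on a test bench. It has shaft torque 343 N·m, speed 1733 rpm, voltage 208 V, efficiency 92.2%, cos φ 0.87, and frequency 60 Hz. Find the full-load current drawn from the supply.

215 A

ω = 2π×1733/60 = 181.5 rad/s; P_out = τω = 343 × 181.5 = 62255 W
P_in = P_out / η = 62255 / 0.922 = 67522 W
I_L = P_in / (√3·V_L·cosφ) = 67522 / (1.732 × 208 × 0.87) = 215 A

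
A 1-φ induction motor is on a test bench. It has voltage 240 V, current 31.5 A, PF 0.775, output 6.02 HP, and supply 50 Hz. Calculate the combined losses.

1.37 kW

P_in = V·I·cosφ = 240×31.5×0.775 = 5859 W
P_out = 6.02×746 = 4491 W
Losses = P_in − P_out = 5859 − 4491 = 1368 W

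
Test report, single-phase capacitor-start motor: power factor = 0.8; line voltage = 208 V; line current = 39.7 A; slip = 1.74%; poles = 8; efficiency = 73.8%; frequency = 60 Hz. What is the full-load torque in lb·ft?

38.8 lb·ft

P_in = V·I·cosφ = 208 × 39.7 × 0.8 = 6606 W
P_out = η·P_in = 0.738 × 6606 = 4875 W
n_s = 120×60/8 = 900 rpm; n = 900×(1−0.0174) = 884 rpm
ω = 2π×884/60 = 92.57 rad/s
τ = P_out/ω = 4875/92.57 = 52.66 N·m
In lb·ft: 52.66/1.356 = 38.8 lb·ft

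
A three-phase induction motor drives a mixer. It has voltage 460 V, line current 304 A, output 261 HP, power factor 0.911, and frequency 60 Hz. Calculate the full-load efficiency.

88.2 %

P_out = 261 × 746 = 194706 W
P_in = √3·V_L·I_L·cosφ = 1.732 × 460 × 304 × 0.911 = 220647 W
η = P_out / P_in = 194706 / 220647 = 0.882 = 88.2%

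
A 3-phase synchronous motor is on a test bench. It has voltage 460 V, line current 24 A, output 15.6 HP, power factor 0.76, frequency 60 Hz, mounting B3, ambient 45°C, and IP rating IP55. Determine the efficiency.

P_out = 15.6 × 746 = 11638 W
P_in = √3·V_L·I_L·cosφ = 1.732 × 460 × 24 × 0.76 = 14532 W
η = P_out / P_in = 11638 / 14532 = 0.801 = 80.1%

80.1 %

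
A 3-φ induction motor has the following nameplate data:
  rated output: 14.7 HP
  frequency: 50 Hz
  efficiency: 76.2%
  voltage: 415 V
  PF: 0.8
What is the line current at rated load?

P_out = 14.7 × 746 = 10966 W
P_in = P_out / η = 10966 / 0.762 = 14391 W
I_L = P_in / (√3·V_L·cosφ) = 14391 / (1.732 × 415 × 0.8) = 25 A

25 A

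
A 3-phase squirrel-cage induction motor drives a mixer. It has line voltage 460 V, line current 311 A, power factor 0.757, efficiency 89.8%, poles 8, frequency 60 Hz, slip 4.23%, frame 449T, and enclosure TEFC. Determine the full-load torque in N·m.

P_in = √3·V·I·cosφ = 1.732 × 460 × 311 × 0.757 = 187569 W
P_out = η·P_in = 0.898 × 187569 = 168437 W
n_s = 120×60/8 = 900 rpm; n = 900×(1−0.0423) = 862 rpm
ω = 2π×862/60 = 90.27 rad/s
τ = P_out/ω = 168437/90.27 = 1870 N·m

1870 N·m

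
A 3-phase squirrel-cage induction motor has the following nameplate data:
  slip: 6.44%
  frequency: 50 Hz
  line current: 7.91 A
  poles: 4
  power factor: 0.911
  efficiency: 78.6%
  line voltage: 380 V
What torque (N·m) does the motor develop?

P_in = √3·V·I·cosφ = 1.732 × 380 × 7.91 × 0.911 = 4743 W
P_out = η·P_in = 0.786 × 4743 = 3728 W
n_s = 120×50/4 = 1500 rpm; n = 1500×(1−0.0644) = 1403 rpm
ω = 2π×1403/60 = 146.9 rad/s
τ = P_out/ω = 3728/146.9 = 25.4 N·m

25.4 N·m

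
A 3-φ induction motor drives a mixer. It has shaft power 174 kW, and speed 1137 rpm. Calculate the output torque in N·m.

ω = 2π × 1137/60 = 119.1 rad/s
τ = P/ω = 174000/119.1 = 1460 N·m

1460 N·m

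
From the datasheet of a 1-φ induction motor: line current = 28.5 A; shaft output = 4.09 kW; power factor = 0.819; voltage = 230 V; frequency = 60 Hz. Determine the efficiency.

76.2 %

P_out = 4.09 kW = 4090 W
P_in = V·I·cosφ = 230 × 28.5 × 0.819 = 5369 W
η = P_out / P_in = 4090 / 5369 = 0.762 = 76.2%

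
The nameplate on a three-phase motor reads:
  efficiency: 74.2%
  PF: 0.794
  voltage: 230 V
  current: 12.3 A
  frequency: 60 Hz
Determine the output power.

2.89 kW

P_in = √3·V·I·cosφ = 1.732 × 230 × 12.3 × 0.794 = 3890 W
P_out = η·P_in = 0.742 × 3890 = 2886 W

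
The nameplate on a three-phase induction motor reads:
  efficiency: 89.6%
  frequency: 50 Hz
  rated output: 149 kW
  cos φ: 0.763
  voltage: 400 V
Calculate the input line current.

315 A

P_out = 149 kW = 149000 W
P_in = P_out / η = 149000 / 0.896 = 166295 W
I_L = P_in / (√3·V_L·cosφ) = 166295 / (1.732 × 400 × 0.763) = 315 A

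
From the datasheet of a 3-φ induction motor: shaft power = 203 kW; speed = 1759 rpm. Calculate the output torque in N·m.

1100 N·m

ω = 2π × 1759/60 = 184.2 rad/s
τ = P/ω = 203000/184.2 = 1100 N·m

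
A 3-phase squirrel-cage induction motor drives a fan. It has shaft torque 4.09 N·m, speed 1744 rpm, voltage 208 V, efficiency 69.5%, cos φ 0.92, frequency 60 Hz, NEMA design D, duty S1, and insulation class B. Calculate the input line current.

ω = 2π×1744/60 = 182.6 rad/s; P_out = τω = 4.09 × 182.6 = 747 W
P_in = P_out / η = 747 / 0.695 = 1075 W
I_L = P_in / (√3·V_L·cosφ) = 1075 / (1.732 × 208 × 0.92) = 3.24 A

3.24 A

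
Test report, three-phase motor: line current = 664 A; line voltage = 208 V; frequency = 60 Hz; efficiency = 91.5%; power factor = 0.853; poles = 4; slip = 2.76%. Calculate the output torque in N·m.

1020 N·m

P_in = √3·V·I·cosφ = 1.732 × 208 × 664 × 0.853 = 204046 W
P_out = η·P_in = 0.915 × 204046 = 186702 W
n_s = 120×60/4 = 1800 rpm; n = 1800×(1−0.0276) = 1750 rpm
ω = 2π×1750/60 = 183.3 rad/s
τ = P_out/ω = 186702/183.3 = 1020 N·m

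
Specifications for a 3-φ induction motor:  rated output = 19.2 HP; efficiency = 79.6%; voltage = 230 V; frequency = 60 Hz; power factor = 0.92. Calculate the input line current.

49.1 A

P_out = 19.2 × 746 = 14323 W
P_in = P_out / η = 14323 / 0.796 = 17994 W
I_L = P_in / (√3·V_L·cosφ) = 17994 / (1.732 × 230 × 0.92) = 49.1 A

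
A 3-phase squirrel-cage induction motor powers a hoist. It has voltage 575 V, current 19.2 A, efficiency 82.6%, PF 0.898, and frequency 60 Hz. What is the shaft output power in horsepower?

P_in = √3·V·I·cosφ = 1.732 × 575 × 19.2 × 0.898 = 17171 W
P_out = η·P_in = 0.826 × 17171 = 14183 W
= 14183/746 = 19 HP

19 HP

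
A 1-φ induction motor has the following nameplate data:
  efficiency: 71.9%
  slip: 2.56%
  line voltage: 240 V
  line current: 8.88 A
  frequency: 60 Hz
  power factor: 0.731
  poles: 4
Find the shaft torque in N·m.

P_in = V·I·cosφ = 240 × 8.88 × 0.731 = 1558 W
P_out = η·P_in = 0.719 × 1558 = 1120 W
n_s = 120×60/4 = 1800 rpm; n = 1800×(1−0.0256) = 1754 rpm
ω = 2π×1754/60 = 183.7 rad/s
τ = P_out/ω = 1120/183.7 = 6.1 N·m

6.1 N·m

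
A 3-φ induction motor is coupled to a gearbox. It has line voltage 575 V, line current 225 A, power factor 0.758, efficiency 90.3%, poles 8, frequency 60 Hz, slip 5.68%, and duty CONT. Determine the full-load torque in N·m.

P_in = √3·V·I·cosφ = 1.732 × 575 × 225 × 0.758 = 169851 W
P_out = η·P_in = 0.903 × 169851 = 153375 W
n_s = 120×60/8 = 900 rpm; n = 900×(1−0.0568) = 849 rpm
ω = 2π×849/60 = 88.91 rad/s
τ = P_out/ω = 153375/88.91 = 1730 N·m

1730 N·m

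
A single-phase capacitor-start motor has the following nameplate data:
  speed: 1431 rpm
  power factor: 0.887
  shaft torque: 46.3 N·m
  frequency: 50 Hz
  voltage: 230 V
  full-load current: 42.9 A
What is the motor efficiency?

ω = 2π × 1431/60 = 149.9 rad/s; P_out = τω = 46.3 × 149.9 = 6940 W
P_in = V·I·cosφ = 230 × 42.9 × 0.887 = 8752 W
η = P_out / P_in = 6940 / 8752 = 0.793 = 79.3%

79.3 %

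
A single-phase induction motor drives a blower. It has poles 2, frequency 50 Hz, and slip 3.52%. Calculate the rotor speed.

2894 rpm

n_s = 120f/p = 120×50/2 = 3000 rpm
n = n_s(1 − s) = 3000 × (1 − 0.0352) = 2894 rpm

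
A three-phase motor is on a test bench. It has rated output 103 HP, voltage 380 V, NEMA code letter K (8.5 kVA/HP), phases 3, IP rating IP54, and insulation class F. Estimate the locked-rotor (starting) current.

1330 A

S_LR = 8.5 × 103 = 875.5 kVA
I_LR = S_LR/(√3·V_L) = 875500/(1.732×380) = 1330 A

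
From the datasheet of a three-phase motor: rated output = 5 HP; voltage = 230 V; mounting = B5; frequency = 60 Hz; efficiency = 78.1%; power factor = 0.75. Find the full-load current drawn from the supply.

P_out = 5 × 746 = 3730 W
P_in = P_out / η = 3730 / 0.781 = 4776 W
I_L = P_in / (√3·V_L·cosφ) = 4776 / (1.732 × 230 × 0.75) = 16 A

16 A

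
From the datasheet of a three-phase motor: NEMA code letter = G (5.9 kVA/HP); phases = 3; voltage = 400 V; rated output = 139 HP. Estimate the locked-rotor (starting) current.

S_LR = 5.9 × 139 = 820.1 kVA
I_LR = S_LR/(√3·V_L) = 820100/(1.732×400) = 1180 A

1180 A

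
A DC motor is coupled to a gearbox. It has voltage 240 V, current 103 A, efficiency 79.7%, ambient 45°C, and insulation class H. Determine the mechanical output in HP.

26.4 HP

P_in = V·I = 240 × 103 = 24720 W
P_out = η·P_in = 0.797 × 24720 = 19702 W
= 19702/746 = 26.4 HP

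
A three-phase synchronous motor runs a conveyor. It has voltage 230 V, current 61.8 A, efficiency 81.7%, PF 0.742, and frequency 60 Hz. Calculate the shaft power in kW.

14.9 kW

P_in = √3·V·I·cosφ = 1.732 × 230 × 61.8 × 0.742 = 18267 W
P_out = η·P_in = 0.817 × 18267 = 14924 W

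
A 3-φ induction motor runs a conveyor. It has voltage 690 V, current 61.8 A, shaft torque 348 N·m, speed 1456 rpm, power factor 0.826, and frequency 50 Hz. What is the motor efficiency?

87.0 %

ω = 2π × 1456/60 = 152.5 rad/s; P_out = τω = 348 × 152.5 = 53070 W
P_in = √3·V_L·I_L·cosφ = 1.732 × 690 × 61.8 × 0.826 = 61005 W
η = P_out / P_in = 53070 / 61005 = 0.870 = 87.0%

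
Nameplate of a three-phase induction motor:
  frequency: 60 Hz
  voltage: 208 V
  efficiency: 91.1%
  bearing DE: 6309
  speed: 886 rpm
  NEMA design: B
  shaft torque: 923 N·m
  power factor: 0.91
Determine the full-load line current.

287 A

ω = 2π×886/60 = 92.78 rad/s; P_out = τω = 923 × 92.78 = 85636 W
P_in = P_out / η = 85636 / 0.911 = 94002 W
I_L = P_in / (√3·V_L·cosφ) = 94002 / (1.732 × 208 × 0.91) = 287 A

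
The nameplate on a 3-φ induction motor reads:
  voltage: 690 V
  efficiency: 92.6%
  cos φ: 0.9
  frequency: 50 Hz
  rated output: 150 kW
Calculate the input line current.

151 A

P_out = 150 kW = 150000 W
P_in = P_out / η = 150000 / 0.926 = 161987 W
I_L = P_in / (√3·V_L·cosφ) = 161987 / (1.732 × 690 × 0.9) = 151 A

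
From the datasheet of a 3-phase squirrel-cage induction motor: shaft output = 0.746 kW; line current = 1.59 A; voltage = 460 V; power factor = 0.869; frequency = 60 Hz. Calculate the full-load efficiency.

P_out = 0.746 kW = 746 W
P_in = √3·V_L·I_L·cosφ = 1.732 × 460 × 1.59 × 0.869 = 1101 W
η = P_out / P_in = 746 / 1101 = 0.678 = 67.8%

67.8 %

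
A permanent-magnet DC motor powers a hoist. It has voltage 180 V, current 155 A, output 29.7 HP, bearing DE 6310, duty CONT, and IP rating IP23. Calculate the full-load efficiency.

79.4 %

P_out = 29.7 × 746 = 22156 W
P_in = V·I = 180 × 155 = 27900 W
η = P_out / P_in = 22156 / 27900 = 0.794 = 79.4%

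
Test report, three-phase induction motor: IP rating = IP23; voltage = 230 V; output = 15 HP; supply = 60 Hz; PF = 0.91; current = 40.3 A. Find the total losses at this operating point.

3.42 kW

P_in = √3·V·I·cosφ = 1.732×230×40.3×0.91 = 14609 W
P_out = 15×746 = 11190 W
Losses = P_in − P_out = 14609 − 11190 = 3419 W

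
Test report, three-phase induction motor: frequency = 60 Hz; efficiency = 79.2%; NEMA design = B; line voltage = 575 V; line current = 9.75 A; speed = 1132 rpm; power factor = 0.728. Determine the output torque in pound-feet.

P_in = √3·V·I·cosφ = 1.732 × 575 × 9.75 × 0.728 = 7069 W
P_out = η·P_in = 0.792 × 7069 = 5599 W
n = 1132 rpm
ω = 2π×1132/60 = 118.5 rad/s
τ = P_out/ω = 5599/118.5 = 47.25 N·m
In lb·ft: 47.25/1.356 = 34.8 lb·ft

34.8 lb·ft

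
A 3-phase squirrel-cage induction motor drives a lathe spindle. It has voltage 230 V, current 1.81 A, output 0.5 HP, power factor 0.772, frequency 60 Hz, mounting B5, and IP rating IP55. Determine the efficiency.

P_out = 0.5 × 746 = 373 W
P_in = √3·V_L·I_L·cosφ = 1.732 × 230 × 1.81 × 0.772 = 557 W
η = P_out / P_in = 373 / 557 = 0.670 = 67.0%

67.0 %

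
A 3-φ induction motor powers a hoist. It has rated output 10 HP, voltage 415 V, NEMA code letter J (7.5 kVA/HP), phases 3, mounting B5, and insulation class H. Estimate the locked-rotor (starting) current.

S_LR = 7.5 × 10 = 75 kVA
I_LR = S_LR/(√3·V_L) = 75000/(1.732×415) = 104 A

104 A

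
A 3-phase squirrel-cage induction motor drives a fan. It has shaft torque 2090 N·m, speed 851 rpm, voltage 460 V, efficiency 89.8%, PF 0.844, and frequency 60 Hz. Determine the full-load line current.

ω = 2π×851/60 = 89.12 rad/s; P_out = τω = 2090 × 89.12 = 186261 W
P_in = P_out / η = 186261 / 0.898 = 207418 W
I_L = P_in / (√3·V_L·cosφ) = 207418 / (1.732 × 460 × 0.844) = 308 A

308 A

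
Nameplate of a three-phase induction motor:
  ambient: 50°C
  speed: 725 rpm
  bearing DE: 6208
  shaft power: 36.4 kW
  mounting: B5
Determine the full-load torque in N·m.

479 N·m

ω = 2π × 725/60 = 75.92 rad/s
τ = P/ω = 36400/75.92 = 479 N·m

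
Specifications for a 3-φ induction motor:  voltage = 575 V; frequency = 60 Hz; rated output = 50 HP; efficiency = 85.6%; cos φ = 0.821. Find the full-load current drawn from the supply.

53.3 A

P_out = 50 × 746 = 37300 W
P_in = P_out / η = 37300 / 0.856 = 43575 W
I_L = P_in / (√3·V_L·cosφ) = 43575 / (1.732 × 575 × 0.821) = 53.3 A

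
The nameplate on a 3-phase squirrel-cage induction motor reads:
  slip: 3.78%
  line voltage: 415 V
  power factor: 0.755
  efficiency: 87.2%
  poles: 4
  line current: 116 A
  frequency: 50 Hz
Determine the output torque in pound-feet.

P_in = √3·V·I·cosφ = 1.732 × 415 × 116 × 0.755 = 62951 W
P_out = η·P_in = 0.872 × 62951 = 54893 W
n_s = 120×50/4 = 1500 rpm; n = 1500×(1−0.0378) = 1443 rpm
ω = 2π×1443/60 = 151.1 rad/s
τ = P_out/ω = 54893/151.1 = 363.3 N·m
In lb·ft: 363.3/1.356 = 268 lb·ft

268 lb·ft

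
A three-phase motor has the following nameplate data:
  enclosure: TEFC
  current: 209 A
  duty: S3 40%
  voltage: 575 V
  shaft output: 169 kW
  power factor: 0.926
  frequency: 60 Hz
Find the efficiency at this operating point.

P_out = 169 kW = 169000 W
P_in = √3·V_L·I_L·cosφ = 1.732 × 575 × 209 × 0.926 = 192741 W
η = P_out / P_in = 169000 / 192741 = 0.877 = 87.7%

87.7 %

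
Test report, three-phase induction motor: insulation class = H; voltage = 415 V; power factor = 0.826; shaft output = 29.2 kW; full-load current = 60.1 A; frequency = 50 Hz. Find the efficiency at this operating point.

P_out = 29.2 kW = 29200 W
P_in = √3·V_L·I_L·cosφ = 1.732 × 415 × 60.1 × 0.826 = 35682 W
η = P_out / P_in = 29200 / 35682 = 0.818 = 81.8%

81.8 %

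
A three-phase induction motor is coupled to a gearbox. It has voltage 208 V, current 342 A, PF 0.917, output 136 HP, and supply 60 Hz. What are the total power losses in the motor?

P_in = √3·V·I·cosφ = 1.732×208×342×0.917 = 112981 W
P_out = 136×746 = 101456 W
Losses = P_in − P_out = 112981 − 101456 = 11525 W

11500 W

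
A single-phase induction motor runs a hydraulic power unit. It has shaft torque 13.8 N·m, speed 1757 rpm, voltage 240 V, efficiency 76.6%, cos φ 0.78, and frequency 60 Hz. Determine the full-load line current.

ω = 2π×1757/60 = 184 rad/s; P_out = τω = 13.8 × 184 = 2539 W
P_in = P_out / η = 2539 / 0.766 = 3315 W
I = P_in / (V·cosφ) = 3315 / (240 × 0.78) = 17.7 A

17.7 A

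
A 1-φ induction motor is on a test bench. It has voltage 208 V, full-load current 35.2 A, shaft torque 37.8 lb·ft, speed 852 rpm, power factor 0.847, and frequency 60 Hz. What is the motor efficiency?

73.7 %

τ = 37.8 lb·ft × 1.356 = 51.26 N·m
ω = 2π × 852/60 = 89.22 rad/s; P_out = τω = 51.26 × 89.22 = 4573 W
P_in = V·I·cosφ = 208 × 35.2 × 0.847 = 6201 W
η = P_out / P_in = 4573 / 6201 = 0.737 = 73.7%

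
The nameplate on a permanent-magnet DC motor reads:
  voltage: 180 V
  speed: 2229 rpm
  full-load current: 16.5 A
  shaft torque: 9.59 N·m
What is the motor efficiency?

75.4 %

ω = 2π × 2229/60 = 233.4 rad/s; P_out = τω = 9.59 × 233.4 = 2238 W
P_in = V·I = 180 × 16.5 = 2970 W
η = P_out / P_in = 2238 / 2970 = 0.754 = 75.4%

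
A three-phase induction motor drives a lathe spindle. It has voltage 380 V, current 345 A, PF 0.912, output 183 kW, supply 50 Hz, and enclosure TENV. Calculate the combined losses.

P_in = √3·V·I·cosφ = 1.732×380×345×0.912 = 207083 W
P_out = 183000 W
Losses = P_in − P_out = 207083 − 183000 = 24083 W

24.1 kW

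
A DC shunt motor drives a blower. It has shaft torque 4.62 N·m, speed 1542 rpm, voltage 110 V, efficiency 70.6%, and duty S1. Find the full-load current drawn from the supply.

ω = 2π×1542/60 = 161.5 rad/s; P_out = τω = 4.62 × 161.5 = 746 W
P_in = P_out / η = 746 / 0.706 = 1057 W
I = P_in / V = 1057 / 110 = 9.61 A

9.61 A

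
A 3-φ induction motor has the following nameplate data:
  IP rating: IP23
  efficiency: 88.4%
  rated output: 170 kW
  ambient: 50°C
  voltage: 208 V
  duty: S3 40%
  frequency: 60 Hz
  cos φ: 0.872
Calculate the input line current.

612 A

P_out = 170 kW = 170000 W
P_in = P_out / η = 170000 / 0.884 = 192308 W
I_L = P_in / (√3·V_L·cosφ) = 192308 / (1.732 × 208 × 0.872) = 612 A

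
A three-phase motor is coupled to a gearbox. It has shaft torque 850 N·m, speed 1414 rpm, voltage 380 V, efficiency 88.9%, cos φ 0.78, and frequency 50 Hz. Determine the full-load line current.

ω = 2π×1414/60 = 148.1 rad/s; P_out = τω = 850 × 148.1 = 125885 W
P_in = P_out / η = 125885 / 0.889 = 141603 W
I_L = P_in / (√3·V_L·cosφ) = 141603 / (1.732 × 380 × 0.78) = 276 A

276 A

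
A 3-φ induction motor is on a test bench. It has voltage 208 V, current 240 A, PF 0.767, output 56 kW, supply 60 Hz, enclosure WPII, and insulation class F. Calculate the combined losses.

10300 W

P_in = √3·V·I·cosφ = 1.732×208×240×0.767 = 66316 W
P_out = 56000 W
Losses = P_in − P_out = 66316 − 56000 = 10316 W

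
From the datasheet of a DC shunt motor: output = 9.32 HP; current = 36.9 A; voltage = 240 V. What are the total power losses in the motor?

P_in = V·I = 240×36.9 = 8856 W
P_out = 9.32×746 = 6953 W
Losses = P_in − P_out = 8856 − 6953 = 1903 W

1.9 kW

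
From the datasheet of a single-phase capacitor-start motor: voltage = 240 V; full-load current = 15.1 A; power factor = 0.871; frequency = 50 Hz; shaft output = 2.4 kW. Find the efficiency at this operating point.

76.0 %

P_out = 2.4 kW = 2400 W
P_in = V·I·cosφ = 240 × 15.1 × 0.871 = 3157 W
η = P_out / P_in = 2400 / 3157 = 0.760 = 76.0%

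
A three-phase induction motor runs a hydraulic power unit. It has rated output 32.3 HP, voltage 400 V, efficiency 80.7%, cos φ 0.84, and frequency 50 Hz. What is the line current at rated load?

51.3 A

P_out = 32.3 × 746 = 24096 W
P_in = P_out / η = 24096 / 0.807 = 29859 W
I_L = P_in / (√3·V_L·cosφ) = 29859 / (1.732 × 400 × 0.84) = 51.3 A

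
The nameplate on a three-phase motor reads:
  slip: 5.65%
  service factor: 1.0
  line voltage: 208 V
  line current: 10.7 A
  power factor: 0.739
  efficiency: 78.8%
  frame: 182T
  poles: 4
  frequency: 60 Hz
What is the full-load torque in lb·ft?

P_in = √3·V·I·cosφ = 1.732 × 208 × 10.7 × 0.739 = 2849 W
P_out = η·P_in = 0.788 × 2849 = 2245 W
n_s = 120×60/4 = 1800 rpm; n = 1800×(1−0.0565) = 1698 rpm
ω = 2π×1698/60 = 177.8 rad/s
τ = P_out/ω = 2245/177.8 = 12.63 N·m
In lb·ft: 12.63/1.356 = 9.31 lb·ft

9.31 lb·ft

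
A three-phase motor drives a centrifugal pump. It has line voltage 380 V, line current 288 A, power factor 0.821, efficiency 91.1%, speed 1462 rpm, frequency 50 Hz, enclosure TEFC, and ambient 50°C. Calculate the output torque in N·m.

P_in = √3·V·I·cosφ = 1.732 × 380 × 288 × 0.821 = 155621 W
P_out = η·P_in = 0.911 × 155621 = 141771 W
n = 1462 rpm
ω = 2π×1462/60 = 153.1 rad/s
τ = P_out/ω = 141771/153.1 = 926 N·m

926 N·m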